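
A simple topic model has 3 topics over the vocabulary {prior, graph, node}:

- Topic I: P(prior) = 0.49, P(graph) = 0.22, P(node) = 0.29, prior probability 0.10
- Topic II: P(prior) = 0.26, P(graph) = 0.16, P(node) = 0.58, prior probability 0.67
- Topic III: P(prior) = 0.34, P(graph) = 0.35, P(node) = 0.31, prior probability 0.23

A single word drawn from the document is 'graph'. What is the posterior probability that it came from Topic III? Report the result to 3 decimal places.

0.384

Posterior ∝ prior × likelihood, so P(k | x) ∝ π_k f_k(x); normalise over all components.
Categorical probabilities:
  f_I = 0.22
  f_II = 0.16
  f_III = 0.35
Weight by the priors:
  π_I·f_I = 0.10 × 0.22 = 0.022
  π_II·f_II = 0.67 × 0.16 = 0.1072
  π_III·f_III = 0.23 × 0.35 = 0.0805
Marginal: 0.022 + 0.1072 + 0.0805 = 0.2097
Responsibility of Topic III: 0.0805 / 0.2097 ≈ 0.384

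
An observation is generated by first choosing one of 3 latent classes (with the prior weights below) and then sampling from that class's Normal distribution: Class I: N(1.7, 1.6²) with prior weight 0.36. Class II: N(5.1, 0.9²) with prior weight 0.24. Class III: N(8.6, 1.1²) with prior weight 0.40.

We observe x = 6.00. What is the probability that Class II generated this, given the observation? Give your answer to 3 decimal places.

By Bayes' theorem, P(k | x) = π_k f_k(x) / Σ_j π_j f_j(x).
Evaluate each component's likelihood at the observed value:
  f_I = 0.00673613
  f_II = 0.268856
  f_III = 0.0222006
Weight by the priors:
  π_I·f_I = 0.36 × 0.00673613 = 0.00242501
  π_II·f_II = 0.24 × 0.268856 = 0.0645255
  π_III·f_III = 0.40 × 0.0222006 = 0.00888023
Normaliser: 0.00242501 + 0.0645255 + 0.00888023 = 0.0758308
Responsibility of Class II: 0.0645255 / 0.0758308 ≈ 0.851

0.851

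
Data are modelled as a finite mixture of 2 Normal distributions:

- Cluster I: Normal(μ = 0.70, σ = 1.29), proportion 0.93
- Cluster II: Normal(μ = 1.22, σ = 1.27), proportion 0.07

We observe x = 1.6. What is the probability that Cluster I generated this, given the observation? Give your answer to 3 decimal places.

0.915

Posterior ∝ prior × likelihood, so P(k | x) ∝ π_k f_k(x); normalise over all components.
Component likelihoods at x = 1.6:
  f_I = (1/(1.29·√(2π)))·exp(−(1.6−0.70)²/(2·1.29²)) = 0.309258·exp(-0.24337) = 0.242451
  f_II = (1/(1.27·√(2π)))·exp(−(1.6−1.22)²/(2·1.27²)) = 0.314128·exp(-0.04476) = 0.300376
Prior × likelihood for each component:
  π_I·f_I = 0.93 × 0.242451 = 0.225479
  π_II·f_II = 0.07 × 0.300376 = 0.0210263
Denominator: 0.225479 + 0.0210263 = 0.246506
So the posterior for Cluster I is 0.225479 / 0.246506 ≈ 0.915.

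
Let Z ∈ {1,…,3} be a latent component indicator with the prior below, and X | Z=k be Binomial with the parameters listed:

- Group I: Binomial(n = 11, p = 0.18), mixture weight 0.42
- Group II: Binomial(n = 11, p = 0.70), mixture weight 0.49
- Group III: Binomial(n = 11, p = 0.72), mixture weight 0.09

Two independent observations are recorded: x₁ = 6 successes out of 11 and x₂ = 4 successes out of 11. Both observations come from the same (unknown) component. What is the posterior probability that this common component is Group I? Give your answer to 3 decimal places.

Posterior ∝ prior × likelihood, so P(k | x) ∝ π_k f_k(x); normalise over all components.
Since both observations come from the same component, the likelihood for component k is f_k(x₁)·f_k(x₂).
  p_I = [C(11,6)·0.18^6·0.82^5 = 462·3.40122e-05·0.37074 = 0.00582568] × [0.0863577] = 0.000503092
  p_II = [C(11,6)·0.70^6·0.30^5 = 462·0.117649·0.00243 = 0.13208] × [0.0173283] = 0.00228871
  p_III = [C(11,6)·0.72^6·0.28^5 = 462·0.139314·0.00172104 = 0.110771] × [0.011966] = 0.00132549
Prior × likelihood for each component:
  π_I·p_I = 0.42 × 0.000503092 = 0.000211299
  π_II·p_II = 0.49 × 0.00228871 = 0.00112147
  π_III·p_III = 0.09 × 0.00132549 = 0.000119294
Sum: 0.000211299 + 0.00112147 + 0.000119294 = 0.00145206
So the posterior for Group I is 0.000211299 / 0.00145206 ≈ 0.146.

0.146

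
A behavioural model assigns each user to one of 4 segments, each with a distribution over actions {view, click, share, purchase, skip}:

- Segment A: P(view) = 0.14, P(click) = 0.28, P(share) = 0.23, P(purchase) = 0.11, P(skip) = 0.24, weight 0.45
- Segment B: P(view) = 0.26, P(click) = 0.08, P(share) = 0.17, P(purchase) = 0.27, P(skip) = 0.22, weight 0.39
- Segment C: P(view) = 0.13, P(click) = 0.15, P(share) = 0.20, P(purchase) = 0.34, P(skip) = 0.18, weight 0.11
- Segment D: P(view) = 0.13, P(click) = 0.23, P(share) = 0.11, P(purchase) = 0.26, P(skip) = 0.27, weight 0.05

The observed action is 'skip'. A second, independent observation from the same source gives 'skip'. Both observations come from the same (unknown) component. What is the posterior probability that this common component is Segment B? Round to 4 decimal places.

P(component k | x) = π_k·f_k(x) / marginal(x), where marginal(x) = Σ_j π_j·f_j(x).
Since both observations come from the same component, the likelihood for component k is f_k(x₁)·f_k(x₂).
  f_A = [P(skip | comp) = 0.24] × [0.24] = 0.0576
  f_B = [P(skip | comp) = 0.22] × [0.22] = 0.0484
  f_C = [P(skip | comp) = 0.18] × [0.18] = 0.0324
  f_D = [P(skip | comp) = 0.27] × [0.27] = 0.0729
Multiply by the mixture weights:
  π_A·f_A = 0.45 × 0.0576 = 0.02592
  π_B·f_B = 0.39 × 0.0484 = 0.018876
  π_C·f_C = 0.11 × 0.0324 = 0.003564
  π_D·f_D = 0.05 × 0.0729 = 0.003645
Sum: 0.02592 + 0.018876 + 0.003564 + 0.003645 = 0.052005
So the posterior for Segment B is 0.018876 / 0.052005 ≈ 0.3630.

0.3630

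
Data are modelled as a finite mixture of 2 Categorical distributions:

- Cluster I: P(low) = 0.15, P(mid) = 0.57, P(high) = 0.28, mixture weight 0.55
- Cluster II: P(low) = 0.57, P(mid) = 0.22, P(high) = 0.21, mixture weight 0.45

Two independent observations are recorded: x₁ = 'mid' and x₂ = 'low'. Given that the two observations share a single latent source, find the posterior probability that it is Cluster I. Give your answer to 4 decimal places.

The responsibility of component k is π_k f_k(x) divided by Σ_j π_j f_j(x).
Since both observations come from the same component, the likelihood for component k is f_k(x₁)·f_k(x₂).
  p_I = [0.57] × [0.15] = 0.0855
  p_II = [0.22] × [0.57] = 0.1254
Prior × likelihood for each component:
  π_I·p_I = 0.55 × 0.0855 = 0.047025
  π_II·p_II = 0.45 × 0.1254 = 0.05643
Denominator: 0.047025 + 0.05643 = 0.103455
So the posterior for Cluster I is 0.047025 / 0.103455 ≈ 0.4545.

0.4545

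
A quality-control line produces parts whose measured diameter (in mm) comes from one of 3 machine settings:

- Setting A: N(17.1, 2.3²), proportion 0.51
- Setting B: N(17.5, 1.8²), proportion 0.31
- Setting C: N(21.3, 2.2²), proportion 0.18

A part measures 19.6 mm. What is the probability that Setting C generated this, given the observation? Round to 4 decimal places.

0.2242

Apply Bayes' rule: the posterior for each component is proportional to its prior times its likelihood at x.
Component likelihoods at x = 19.6 mm:
  L_A = 0.096079
  L_B = 0.112221
  L_C = 0.134532
Multiply by the mixture weights:
  π_A·L_A = 0.51 × 0.096079 = 0.0490003
  π_B·L_B = 0.31 × 0.112221 = 0.0347887
  π_C·L_C = 0.18 × 0.134532 = 0.0242158
Denominator: 0.0490003 + 0.0347887 + 0.0242158 = 0.108005
P(Setting C | x) = 0.0242158 / 0.108005 ≈ 0.2242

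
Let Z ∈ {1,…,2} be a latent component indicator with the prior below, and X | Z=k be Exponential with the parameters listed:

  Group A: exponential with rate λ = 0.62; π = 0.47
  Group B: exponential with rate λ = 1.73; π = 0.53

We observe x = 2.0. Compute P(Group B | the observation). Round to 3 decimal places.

P(component k | x) = w_k·f_k(x) / marginal(x), where marginal(x) = Σ_j w_j·f_j(x).
Evaluate each component's likelihood at the observed value:
  L_A = 0.62·e^(−0.62·2.0) = 0.62·e^(−1.2400) = 0.179418
  L_B = 1.73·e^(−1.73·2.0) = 1.73·e^(−3.4600) = 0.0543735
Weight by the priors:
  w_A·L_A = 0.47 × 0.179418 = 0.0843266
  w_B·L_B = 0.53 × 0.0543735 = 0.0288179
Marginal: 0.0843266 + 0.0288179 = 0.113145
P(Group B | the observation) = 0.0288179 / 0.113145 ≈ 0.255

0.255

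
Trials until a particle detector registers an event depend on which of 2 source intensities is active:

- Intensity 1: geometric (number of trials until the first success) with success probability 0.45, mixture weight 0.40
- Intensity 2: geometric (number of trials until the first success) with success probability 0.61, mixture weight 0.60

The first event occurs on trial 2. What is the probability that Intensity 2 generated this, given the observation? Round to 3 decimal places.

Apply Bayes' rule: the posterior for each component is proportional to its prior times its likelihood at x.
Evaluate each component's likelihood at the observed value:
  p_1 = 0.2475
  p_2 = 0.2379
Prior × likelihood for each component:
  π_1·p_1 = 0.40 × 0.2475 = 0.099
  π_2·p_2 = 0.60 × 0.2379 = 0.14274
Evidence: 0.099 + 0.14274 = 0.24174
P(Intensity 2 | x) = 0.14274 / 0.24174 ≈ 0.590

0.590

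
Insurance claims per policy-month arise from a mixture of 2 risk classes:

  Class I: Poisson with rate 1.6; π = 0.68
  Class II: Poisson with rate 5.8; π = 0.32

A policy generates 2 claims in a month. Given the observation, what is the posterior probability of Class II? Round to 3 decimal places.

0.085

The responsibility of component k is π_k f_k(x) divided by Σ_j π_j f_j(x).
Evaluate each component's likelihood at the observed value:
  f_I = 0.258428
  f_II = 0.0509235
Multiply by the mixture weights:
  π_I·f_I = 0.68 × 0.258428 = 0.175731
  π_II·f_II = 0.32 × 0.0509235 = 0.0162955
Denominator: 0.175731 + 0.0162955 = 0.192026
P(Class II | data) ≈ 0.085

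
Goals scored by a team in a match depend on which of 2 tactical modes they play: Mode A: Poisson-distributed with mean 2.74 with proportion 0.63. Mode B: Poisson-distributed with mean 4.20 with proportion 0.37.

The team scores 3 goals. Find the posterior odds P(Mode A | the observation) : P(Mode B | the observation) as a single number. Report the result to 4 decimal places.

2.0357

Posterior odds = (π_i f_i(x)) / (π_j f_j(x)); the normalising sum cancels.
Evaluate each component's likelihood at the observed value:
  p_A = 0.221378
  p_B = 0.185165
Odds = (0.63/0.37) × (0.221378/0.185165) = 1.7027 × 1.19557 ≈ 2.0357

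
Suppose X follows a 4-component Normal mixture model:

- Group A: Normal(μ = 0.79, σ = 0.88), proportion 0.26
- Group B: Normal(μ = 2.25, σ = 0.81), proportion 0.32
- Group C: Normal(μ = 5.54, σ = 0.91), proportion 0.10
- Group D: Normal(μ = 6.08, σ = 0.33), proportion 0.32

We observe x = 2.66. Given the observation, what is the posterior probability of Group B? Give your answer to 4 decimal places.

Posterior ∝ prior × likelihood, so P(k | x) ∝ w_k f_k(x); normalise over all components.
Evaluate each component's likelihood at the observed value:
  f_A = 0.0474102
  f_B = 0.433301
  f_C = 0.0029301
  f_D = 5.7505e-24
Unnormalised posteriors:
  w_A·f_A = 0.26 × 0.0474102 = 0.0123267
  w_B·f_B = 0.32 × 0.433301 = 0.138656
  w_C·f_C = 0.10 × 0.0029301 = 0.00029301
  w_D·f_D = 0.32 × 5.7505e-24 = 1.84016e-24
Marginal: 0.0123267 + 0.138656 + 0.00029301 + 1.84016e-24 = 0.151276
Responsibility of Group B: 0.138656 / 0.151276 ≈ 0.9166

0.9166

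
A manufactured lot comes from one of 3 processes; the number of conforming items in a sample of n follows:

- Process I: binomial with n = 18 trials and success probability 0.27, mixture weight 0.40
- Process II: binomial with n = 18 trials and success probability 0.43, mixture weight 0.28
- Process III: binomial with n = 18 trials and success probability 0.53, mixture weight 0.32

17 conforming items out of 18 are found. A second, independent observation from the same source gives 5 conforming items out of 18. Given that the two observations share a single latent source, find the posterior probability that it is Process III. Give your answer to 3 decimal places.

P(component k | x) = π_k·f_k(x) / marginal(x), where marginal(x) = Σ_j π_j·f_j(x).
Since both observations come from the same component, the likelihood for component k is f_k(x₁)·f_k(x₂).
  p_I = [2.82995e-09] × [0.20554] = 5.81668e-10
  p_II = [6.02714e-06] × [0.0844491] = 5.08986e-07
  p_III = [0.000173804] × [0.0195673] = 3.40088e-06
Unnormalised posteriors:
  π_I·p_I = 0.40 × 5.81668e-10 = 2.32667e-10
  π_II·p_II = 0.28 × 5.08986e-07 = 1.42516e-07
  π_III·p_III = 0.32 × 3.40088e-06 = 1.08828e-06
Denominator: 2.32667e-10 + 1.42516e-07 + 1.08828e-06 = 1.23103e-06
So the posterior for Process III is 1.08828e-06 / 1.23103e-06 ≈ 0.884.

0.884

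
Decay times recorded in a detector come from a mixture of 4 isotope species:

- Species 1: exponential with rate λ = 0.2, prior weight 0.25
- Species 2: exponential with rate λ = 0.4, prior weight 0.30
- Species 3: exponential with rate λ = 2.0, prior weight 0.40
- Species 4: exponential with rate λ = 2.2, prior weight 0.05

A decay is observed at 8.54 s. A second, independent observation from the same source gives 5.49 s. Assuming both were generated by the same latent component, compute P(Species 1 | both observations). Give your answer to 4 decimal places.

0.7751

By Bayes' theorem, P(k | x) = w_k f_k(x) / Σ_j w_j f_j(x).
Since both observations come from the same component, the likelihood for component k is f_k(x₁)·f_k(x₂).
  f_1 = [0.0362456] × [0.0667075] = 0.00241785
  f_2 = [0.0131374] × [0.0444989] = 0.000584601
  f_3 = [7.64329e-08] × [3.40782e-05] = 2.60469e-12
  f_4 = [1.52369e-08] × [1.2503e-05] = 1.90507e-13
Weight by the priors:
  w_1·f_1 = 0.25 × 0.00241785 = 0.000604463
  w_2·f_2 = 0.30 × 0.000584601 = 0.00017538
  w_3·f_3 = 0.40 × 2.60469e-12 = 1.04188e-12
  w_4·f_4 = 0.05 × 1.90507e-13 = 9.52537e-15
Sum: 0.000604463 + 0.00017538 + 1.04188e-12 + 9.52537e-15 = 0.000779843
Responsibility of Species 1: 0.000604463 / 0.000779843 ≈ 0.7751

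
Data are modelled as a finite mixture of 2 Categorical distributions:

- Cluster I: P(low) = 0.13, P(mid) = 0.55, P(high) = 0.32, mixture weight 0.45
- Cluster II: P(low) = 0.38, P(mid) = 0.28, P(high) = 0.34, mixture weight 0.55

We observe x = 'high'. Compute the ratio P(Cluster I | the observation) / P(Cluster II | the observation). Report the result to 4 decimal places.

The posterior odds equal the prior odds times the likelihood ratio: (π_i/π_j)·(f_i(x)/f_j(x)).
Evaluate each component's likelihood at the observed value:
  L_I = P(high | comp) = 0.32
  L_II = P(high | comp) = 0.34
0.144 / 0.187 ≈ 0.7701

0.7701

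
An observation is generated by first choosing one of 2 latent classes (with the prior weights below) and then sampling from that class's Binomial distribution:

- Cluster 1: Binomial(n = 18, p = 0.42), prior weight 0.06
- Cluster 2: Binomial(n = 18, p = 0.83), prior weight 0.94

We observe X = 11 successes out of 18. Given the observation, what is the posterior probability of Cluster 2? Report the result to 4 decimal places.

0.8394

The responsibility of component k is P(Z=k) f_k(x) divided by Σ_j P(Z=j) f_j(x).
Binomial probabilities:
  L_1 = C(18,11)·0.42^11·0.58^7 = 31824·7.17368e-05·0.0220798 = 0.0504072
  L_2 = C(18,11)·0.83^11·0.17^7 = 31824·0.128783·4.10339e-06 = 0.0168173
Unnormalised posteriors:
  P(Z=1)·L_1 = 0.06 × 0.0504072 = 0.00302443
  P(Z=2)·L_2 = 0.94 × 0.0168173 = 0.0158083
Sum: 0.00302443 + 0.0158083 = 0.0188327
P(Cluster 2 | x) = 0.0158083 / 0.0188327 ≈ 0.8394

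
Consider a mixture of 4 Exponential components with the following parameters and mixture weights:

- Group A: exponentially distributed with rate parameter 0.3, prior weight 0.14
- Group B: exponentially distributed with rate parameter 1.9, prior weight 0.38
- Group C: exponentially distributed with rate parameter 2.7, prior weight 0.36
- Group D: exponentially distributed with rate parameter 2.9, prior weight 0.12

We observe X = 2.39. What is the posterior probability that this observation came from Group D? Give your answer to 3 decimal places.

The responsibility of component k is π_k f_k(x) divided by Σ_j π_j f_j(x).
Component likelihoods at x = 2.39:
  p_A = 0.146464
  p_B = 0.0202592
  p_C = 0.00425463
  p_D = 0.00283337
Prior × likelihood for each component:
  π_A·p_A = 0.14 × 0.146464 = 0.020505
  π_B·p_B = 0.38 × 0.0202592 = 0.0076985
  π_C·p_C = 0.36 × 0.00425463 = 0.00153167
  π_D·p_D = 0.12 × 0.00283337 = 0.000340004
Denominator: 0.020505 + 0.0076985 + 0.00153167 + 0.000340004 = 0.0300752
Responsibility of Group D: 0.000340004 / 0.0300752 ≈ 0.011

0.011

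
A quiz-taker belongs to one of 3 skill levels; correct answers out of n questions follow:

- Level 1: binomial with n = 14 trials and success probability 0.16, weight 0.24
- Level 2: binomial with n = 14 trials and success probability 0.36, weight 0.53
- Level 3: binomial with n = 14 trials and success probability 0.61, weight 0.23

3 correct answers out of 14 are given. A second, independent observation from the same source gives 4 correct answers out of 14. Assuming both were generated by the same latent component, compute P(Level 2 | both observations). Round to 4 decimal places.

The responsibility of component k is π_k f_k(x) divided by Σ_j π_j f_j(x).
Since both observations come from the same component, the likelihood for component k is f_k(x₁)·f_k(x₂).
  f_1 = [0.219045] × [0.114738] = 0.0251328
  f_2 = [0.125311] × [0.19384] = 0.0242903
  f_3 = [0.00262302] × [0.0112823] = 2.95938e-05
Unnormalised posteriors:
  π_1·f_1 = 0.24 × 0.0251328 = 0.00603186
  π_2·f_2 = 0.53 × 0.0242903 = 0.0128738
  π_3·f_3 = 0.23 × 2.95938e-05 = 6.80658e-06
Marginal: 0.00603186 + 0.0128738 + 6.80658e-06 = 0.0189125
Responsibility of Level 2: 0.0128738 / 0.0189125 ≈ 0.6807

0.6807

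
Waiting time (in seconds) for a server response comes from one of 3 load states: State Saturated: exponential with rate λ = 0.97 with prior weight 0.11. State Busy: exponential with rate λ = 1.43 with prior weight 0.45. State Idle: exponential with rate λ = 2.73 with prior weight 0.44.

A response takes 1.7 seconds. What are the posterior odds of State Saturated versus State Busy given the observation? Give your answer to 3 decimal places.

0.362

Since P(k|x) ∝ P(Z=k) f_k(x), the posterior odds are P(Z=i) f_i(x) / (P(Z=j) f_j(x)).
Component likelihoods at x = 1.7 seconds:
  p_Saturated = 0.97·e^(−0.97·1.7) = 0.97·e^(−1.6490) = 0.186475
  p_Busy = 1.43·e^(−1.43·1.7) = 1.43·e^(−2.4310) = 0.125767
  p_Idle = 2.73·e^(−2.73·1.7) = 2.73·e^(−4.6410) = 0.0263392
Posterior odds = (P(Z=Saturated)·p_Saturated) / (P(Z=Busy)·p_Busy) = (0.11·0.186475) / (0.45·0.125767) = 0.0205122 / 0.0565951 ≈ 0.362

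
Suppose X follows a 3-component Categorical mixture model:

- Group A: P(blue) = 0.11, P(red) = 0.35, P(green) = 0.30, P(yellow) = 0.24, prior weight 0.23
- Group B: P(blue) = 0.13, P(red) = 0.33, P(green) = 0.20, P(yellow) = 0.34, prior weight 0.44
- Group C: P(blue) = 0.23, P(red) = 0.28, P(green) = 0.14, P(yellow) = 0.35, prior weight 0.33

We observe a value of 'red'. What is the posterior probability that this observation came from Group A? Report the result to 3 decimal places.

0.253

By Bayes' theorem, P(k | x) = w_k f_k(x) / Σ_j w_j f_j(x).
Categorical probabilities:
  f_A = P(red | comp) = 0.35
  f_B = P(red | comp) = 0.33
  f_C = P(red | comp) = 0.28
Multiply by the mixture weights:
  w_A·f_A = 0.23 × 0.35 = 0.0805
  w_B·f_B = 0.44 × 0.33 = 0.1452
  w_C·f_C = 0.33 × 0.28 = 0.0924
Denominator: 0.0805 + 0.1452 + 0.0924 = 0.3181
So the posterior for Group A is 0.0805 / 0.3181 ≈ 0.253.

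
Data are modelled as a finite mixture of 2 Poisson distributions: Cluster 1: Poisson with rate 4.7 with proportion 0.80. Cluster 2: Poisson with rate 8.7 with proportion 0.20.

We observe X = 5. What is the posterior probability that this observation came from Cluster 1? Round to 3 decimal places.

0.909

By Bayes' theorem, P(k | x) = π_k f_k(x) / Σ_j π_j f_j(x).
Poisson probabilities:
  L_1 = 0.17383
  L_2 = 0.0691915
Weight by the priors:
  π_1·L_1 = 0.80 × 0.17383 = 0.139064
  π_2·L_2 = 0.20 × 0.0691915 = 0.0138383
Sum: 0.139064 + 0.0138383 = 0.152902
So the posterior for Cluster 1 is 0.139064 / 0.152902 ≈ 0.909.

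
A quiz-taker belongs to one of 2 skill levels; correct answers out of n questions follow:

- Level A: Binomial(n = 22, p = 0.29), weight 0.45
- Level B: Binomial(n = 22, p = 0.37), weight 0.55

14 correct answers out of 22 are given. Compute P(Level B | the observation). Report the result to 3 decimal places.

Apply Bayes' rule: the posterior for each component is proportional to its prior times its likelihood at x.
Component likelihoods at x = 14 correct answers out of 22:
  p_A = C(22,14)·0.29^14·0.71^8 = 319770·2.97558e-08·0.0645754 = 0.000614436
  p_B = C(22,14)·0.37^14·0.63^8 = 319770·9.01206e-07·0.0248156 = 0.00715132
Multiply by the mixture weights:
  π_A·p_A = 0.45 × 0.000614436 = 0.000276496
  π_B·p_B = 0.55 × 0.00715132 = 0.00393323
Denominator: 0.000276496 + 0.00393323 = 0.00420972
P(Level B | the observation) = 0.00393323 / 0.00420972 ≈ 0.934

0.934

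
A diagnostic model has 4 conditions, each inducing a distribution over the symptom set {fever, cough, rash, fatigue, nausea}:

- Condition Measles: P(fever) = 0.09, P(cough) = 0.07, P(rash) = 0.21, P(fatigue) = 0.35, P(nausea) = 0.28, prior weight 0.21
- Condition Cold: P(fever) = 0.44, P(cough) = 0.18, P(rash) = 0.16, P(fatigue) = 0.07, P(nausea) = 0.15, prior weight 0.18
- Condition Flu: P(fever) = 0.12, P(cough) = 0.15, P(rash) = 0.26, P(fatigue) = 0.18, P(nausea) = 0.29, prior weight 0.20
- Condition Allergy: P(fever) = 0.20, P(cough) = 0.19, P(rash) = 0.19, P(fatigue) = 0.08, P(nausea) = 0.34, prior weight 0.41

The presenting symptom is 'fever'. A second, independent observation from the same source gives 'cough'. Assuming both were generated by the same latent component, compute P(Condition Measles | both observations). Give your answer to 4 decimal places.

P(component k | x) = P(Z=k)·f_k(x) / marginal(x), where marginal(x) = Σ_j P(Z=j)·f_j(x).
Since both observations come from the same component, the likelihood for component k is f_k(x₁)·f_k(x₂).
  L_Measles = [P(fever | comp) = 0.09] × [0.07] = 0.0063
  L_Cold = [P(fever | comp) = 0.44] × [0.18] = 0.0792
  L_Flu = [P(fever | comp) = 0.12] × [0.15] = 0.018
  L_Allergy = [P(fever | comp) = 0.20] × [0.19] = 0.038
Unnormalised posteriors:
  P(Z=Measles)·L_Measles = 0.21 × 0.0063 = 0.001323
  P(Z=Cold)·L_Cold = 0.18 × 0.0792 = 0.014256
  P(Z=Flu)·L_Flu = 0.20 × 0.018 = 0.0036
  P(Z=Allergy)·L_Allergy = 0.41 × 0.038 = 0.01558
Marginal: 0.001323 + 0.014256 + 0.0036 + 0.01558 = 0.034759
P(Condition Measles | x₁, x₂) = 0.001323 / 0.034759 ≈ 0.0381

0.0381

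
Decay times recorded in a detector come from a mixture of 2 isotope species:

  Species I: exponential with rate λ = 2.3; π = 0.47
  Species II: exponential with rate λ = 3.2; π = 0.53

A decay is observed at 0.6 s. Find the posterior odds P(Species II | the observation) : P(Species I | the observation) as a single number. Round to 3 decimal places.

Only the two components matter; the odds are (w_i f_i(x)) / (w_j f_j(x)).
Component likelihoods at x = 0.6 s:
  p_I = 2.3·e^(−2.3·0.6) = 2.3·e^(−1.3800) = 0.578631
  p_II = 3.2·e^(−3.2·0.6) = 3.2·e^(−1.9200) = 0.469142
Odds = (0.53/0.47) × (0.469142/0.578631) = 1.12766 × 0.81078 ≈ 0.914

0.914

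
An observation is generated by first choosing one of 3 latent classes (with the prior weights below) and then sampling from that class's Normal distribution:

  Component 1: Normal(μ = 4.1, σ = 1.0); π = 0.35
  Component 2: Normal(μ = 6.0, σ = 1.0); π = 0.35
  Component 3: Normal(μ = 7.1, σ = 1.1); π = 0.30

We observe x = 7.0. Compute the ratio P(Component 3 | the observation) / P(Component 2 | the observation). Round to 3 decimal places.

Since P(k|x) ∝ w_k f_k(x), the posterior odds are w_i f_i(x) / (w_j f_j(x)).
Evaluate each component's likelihood at the observed value:
  p_1 = 0.00595253
  p_2 = 0.241971
  p_3 = 0.361179
Odds = (0.30/0.35) × (0.361179/0.241971) = 0.857143 × 1.49266 ≈ 1.279

1.279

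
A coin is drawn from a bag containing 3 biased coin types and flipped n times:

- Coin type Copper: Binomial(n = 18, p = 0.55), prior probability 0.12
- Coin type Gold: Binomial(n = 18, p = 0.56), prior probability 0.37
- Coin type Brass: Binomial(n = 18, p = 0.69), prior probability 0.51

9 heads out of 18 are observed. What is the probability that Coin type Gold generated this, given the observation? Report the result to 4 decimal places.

0.5802

By Bayes' theorem, P(k | x) = w_k f_k(x) / Σ_j w_j f_j(x).
Evaluate each component's likelihood at the observed value:
  p_Copper = C(18,9)·0.55^9·0.45^9 = 48620·0.00460537·0.000756681 = 0.169431
  p_Gold = C(18,9)·0.56^9·0.44^9 = 48620·0.00541617·0.000618122 = 0.162773
  p_Brass = C(18,9)·0.69^9·0.31^9 = 48620·0.0354521·2.64396e-05 = 0.0455735
Prior × likelihood for each component:
  w_Copper·p_Copper = 0.12 × 0.169431 = 0.0203317
  w_Gold·p_Gold = 0.37 × 0.162773 = 0.0602259
  w_Brass·p_Brass = 0.51 × 0.0455735 = 0.0232425
Evidence: 0.0203317 + 0.0602259 + 0.0232425 = 0.1038
Responsibility of Coin type Gold: 0.0602259 / 0.1038 ≈ 0.5802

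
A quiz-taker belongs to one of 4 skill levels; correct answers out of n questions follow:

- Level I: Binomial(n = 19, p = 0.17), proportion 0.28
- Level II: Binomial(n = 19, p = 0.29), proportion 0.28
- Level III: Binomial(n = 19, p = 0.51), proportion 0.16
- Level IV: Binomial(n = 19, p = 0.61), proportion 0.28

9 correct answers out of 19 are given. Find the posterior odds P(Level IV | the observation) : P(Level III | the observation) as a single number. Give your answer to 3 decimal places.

The posterior odds equal the prior odds times the likelihood ratio: (π_i/π_j)·(f_i(x)/f_j(x)).
Component likelihoods at x = 9 correct answers out of 19:
  f_I = C(19,9)·0.17^9·0.83^10 = 92378·1.18588e-07·0.15516 = 0.00169977
  f_II = C(19,9)·0.29^9·0.71^10 = 92378·1.45071e-05·0.0325524 = 0.0436249
  f_III = C(19,9)·0.51^9·0.49^10 = 92378·0.00233417·0.000797923 = 0.172052
  f_IV = C(19,9)·0.61^9·0.39^10 = 92378·0.0116941·8.14041e-05 = 0.0879393
0.024623 / 0.0275284 ≈ 0.894

0.894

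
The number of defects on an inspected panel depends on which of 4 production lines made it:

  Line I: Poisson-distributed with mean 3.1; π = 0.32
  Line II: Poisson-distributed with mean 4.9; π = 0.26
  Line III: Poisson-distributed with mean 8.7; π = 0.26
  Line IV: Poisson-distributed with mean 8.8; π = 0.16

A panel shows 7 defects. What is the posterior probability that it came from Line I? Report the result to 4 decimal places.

Posterior ∝ prior × likelihood, so P(k | x) ∝ π_k f_k(x); normalise over all components.
Poisson probabilities:
  p_I = e^(−3.1)·3.1^7/7! = 0.0245917
  p_II = e^(−4.9)·4.9^7/7! = 0.100207
  p_III = e^(−8.7)·8.7^7/7! = 0.124693
  p_IV = e^(−8.8)·8.8^7/7! = 0.122224
Unnormalised posteriors:
  π_I·p_I = 0.32 × 0.0245917 = 0.00786934
  π_II·p_II = 0.26 × 0.100207 = 0.0260539
  π_III·p_III = 0.26 × 0.124693 = 0.0324202
  π_IV·p_IV = 0.16 × 0.122224 = 0.0195559
Evidence: 0.00786934 + 0.0260539 + 0.0324202 + 0.0195559 = 0.0858993
P(Line I | the observation) = 0.00786934 / 0.0858993 ≈ 0.0916

0.0916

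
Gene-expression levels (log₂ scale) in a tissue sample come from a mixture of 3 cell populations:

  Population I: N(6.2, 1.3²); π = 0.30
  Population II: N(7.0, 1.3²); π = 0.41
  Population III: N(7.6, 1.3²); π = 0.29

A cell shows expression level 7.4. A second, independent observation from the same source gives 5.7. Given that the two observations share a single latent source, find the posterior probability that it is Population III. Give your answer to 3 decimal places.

0.190

P(component k | x) = P(Z=k)·f_k(x) / marginal(x), where marginal(x) = Σ_j P(Z=j)·f_j(x).
Since both observations come from the same component, the likelihood for component k is f_k(x₁)·f_k(x₂).
  f_I = [0.20042] × [0.285] = 0.0571197
  f_II = [0.29269] × [0.186131] = 0.0544788
  f_III = [0.303268] × [0.105468] = 0.031985
Prior × likelihood for each component:
  P(Z=I)·f_I = 0.30 × 0.0571197 = 0.0171359
  P(Z=II)·f_II = 0.41 × 0.0544788 = 0.0223363
  P(Z=III)·f_III = 0.29 × 0.031985 = 0.00927566
Denominator: 0.0171359 + 0.0223363 + 0.00927566 = 0.0487479
P(Population III | x) = 0.00927566 / 0.0487479 ≈ 0.190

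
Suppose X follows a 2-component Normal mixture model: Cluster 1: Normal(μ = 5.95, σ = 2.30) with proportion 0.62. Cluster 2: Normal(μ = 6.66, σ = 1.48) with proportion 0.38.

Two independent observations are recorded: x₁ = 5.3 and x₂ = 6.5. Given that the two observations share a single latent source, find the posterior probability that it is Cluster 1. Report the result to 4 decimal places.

0.4918

Posterior ∝ prior × likelihood, so P(k | x) ∝ w_k f_k(x); normalise over all components.
Since both observations come from the same component, the likelihood for component k is f_k(x₁)·f_k(x₂).
  f_1 = [(1/(2.30·√(2π)))·exp(−(5.3−5.95)²/(2·2.30²)) = 0.173453·exp(-0.03993) = 0.166663] × [0.168564] = 0.0280934
  f_2 = [(1/(1.48·√(2π)))·exp(−(5.3−6.66)²/(2·1.48²)) = 0.269556·exp(-0.42221) = 0.17672] × [0.267985] = 0.0473584
Weight by the priors:
  w_1·f_1 = 0.62 × 0.0280934 = 0.0174179
  w_2·f_2 = 0.38 × 0.0473584 = 0.0179962
Evidence: 0.0174179 + 0.0179962 = 0.0354141
P(Cluster 1 | x) ≈ 0.4918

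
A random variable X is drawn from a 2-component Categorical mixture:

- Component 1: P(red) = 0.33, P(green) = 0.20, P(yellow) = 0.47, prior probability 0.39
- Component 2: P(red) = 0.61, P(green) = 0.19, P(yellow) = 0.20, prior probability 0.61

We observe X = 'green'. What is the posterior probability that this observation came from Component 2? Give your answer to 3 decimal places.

Posterior ∝ prior × likelihood, so P(k | x) ∝ w_k f_k(x); normalise over all components.
Component likelihoods at x = 'green':
  f_1 = P(green | comp) = 0.20
  f_2 = P(green | comp) = 0.19
Multiply by the mixture weights:
  w_1·f_1 = 0.39 × 0.2 = 0.078
  w_2·f_2 = 0.61 × 0.19 = 0.1159
Normaliser: 0.078 + 0.1159 = 0.1939
P(Component 2 | 'green') = 0.1159 / 0.1939 ≈ 0.598

0.598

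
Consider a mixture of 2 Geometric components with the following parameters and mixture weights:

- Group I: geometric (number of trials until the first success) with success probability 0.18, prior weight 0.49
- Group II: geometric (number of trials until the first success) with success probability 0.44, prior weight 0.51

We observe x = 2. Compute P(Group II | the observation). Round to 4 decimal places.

P(component k | x) = π_k·f_k(x) / marginal(x), where marginal(x) = Σ_j π_j·f_j(x).
Component likelihoods at x = 2:
  p_I = 0.1476
  p_II = 0.2464
Unnormalised posteriors:
  π_I·p_I = 0.49 × 0.1476 = 0.072324
  π_II·p_II = 0.51 × 0.2464 = 0.125664
Normaliser: 0.072324 + 0.125664 = 0.197988
P(Group II | x) ≈ 0.6347

0.6347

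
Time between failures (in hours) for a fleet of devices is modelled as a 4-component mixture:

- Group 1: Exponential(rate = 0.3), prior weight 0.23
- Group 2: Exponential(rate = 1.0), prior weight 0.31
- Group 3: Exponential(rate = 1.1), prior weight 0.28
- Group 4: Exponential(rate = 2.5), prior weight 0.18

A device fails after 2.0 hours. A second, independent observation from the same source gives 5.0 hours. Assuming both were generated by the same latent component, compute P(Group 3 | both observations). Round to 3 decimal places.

0.052

P(component k | x) = P(Z=k)·f_k(x) / marginal(x), where marginal(x) = Σ_j P(Z=j)·f_j(x).
Since both observations come from the same component, the likelihood for component k is f_k(x₁)·f_k(x₂).
  L_1 = [0.164643] × [0.066939] = 0.0110211
  L_2 = [0.135335] × [0.00673795] = 0.000911882
  L_3 = [0.121883] × [0.00449545] = 0.000547921
  L_4 = [0.0168449] × [9.31663e-06] = 1.56937e-07
Multiply by the mixture weights:
  P(Z=1)·L_1 = 0.23 × 0.0110211 = 0.00253485
  P(Z=2)·L_2 = 0.31 × 0.000911882 = 0.000282683
  P(Z=3)·L_3 = 0.28 × 0.000547921 = 0.000153418
  P(Z=4)·L_4 = 0.18 × 1.56937e-07 = 2.82487e-08
Normaliser: 0.00253485 + 0.000282683 + 0.000153418 + 2.82487e-08 = 0.00297098
Responsibility of Group 3: 0.000153418 / 0.00297098 ≈ 0.052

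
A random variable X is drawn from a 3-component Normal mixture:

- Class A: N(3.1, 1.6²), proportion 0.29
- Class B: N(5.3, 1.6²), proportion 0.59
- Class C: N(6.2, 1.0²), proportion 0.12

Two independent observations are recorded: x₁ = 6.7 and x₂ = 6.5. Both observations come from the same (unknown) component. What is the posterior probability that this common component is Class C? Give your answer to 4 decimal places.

Apply Bayes' rule: the posterior for each component is proportional to its prior times its likelihood at x.
Since both observations come from the same component, the likelihood for component k is f_k(x₁)·f_k(x₂).
  f_A = [(1/(1.6·√(2π)))·exp(−(6.7−3.1)²/(2·1.6²)) = 0.249339·exp(-2.53125) = 0.0198373] × [0.0260756] = 0.000517269
  f_B = [(1/(1.6·√(2π)))·exp(−(6.7−5.3)²/(2·1.6²)) = 0.249339·exp(-0.38281) = 0.170034] × [0.188211] = 0.0320023
  f_C = [(1/(1.0·√(2π)))·exp(−(6.7−6.2)²/(2·1.0²)) = 0.398942·exp(-0.12500) = 0.352065] × [0.381388] = 0.134273
Multiply by the mixture weights:
  π_A·f_A = 0.29 × 0.000517269 = 0.000150008
  π_B·f_B = 0.59 × 0.0320023 = 0.0188814
  π_C·f_C = 0.12 × 0.134273 = 0.0161128
Normaliser: 0.000150008 + 0.0188814 + 0.0161128 = 0.0351442
P(Class C | data) ≈ 0.4585

0.4585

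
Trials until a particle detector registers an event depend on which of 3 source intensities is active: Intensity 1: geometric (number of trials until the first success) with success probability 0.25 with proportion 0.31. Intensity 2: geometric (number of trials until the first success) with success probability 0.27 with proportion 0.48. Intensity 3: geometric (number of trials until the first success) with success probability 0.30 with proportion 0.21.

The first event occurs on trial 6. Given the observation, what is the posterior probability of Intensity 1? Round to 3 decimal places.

Apply Bayes' rule: the posterior for each component is proportional to its prior times its likelihood at x.
Component likelihoods at x = 6:
  f_1 = 0.0593262
  f_2 = 0.0559729
  f_3 = 0.050421
Prior × likelihood for each component:
  π_1·f_1 = 0.31 × 0.0593262 = 0.0183911
  π_2·f_2 = 0.48 × 0.0559729 = 0.026867
  π_3·f_3 = 0.21 × 0.050421 = 0.0105884
Normaliser: 0.0183911 + 0.026867 + 0.0105884 = 0.0558465
So the posterior for Intensity 1 is 0.0183911 / 0.0558465 ≈ 0.329.

0.329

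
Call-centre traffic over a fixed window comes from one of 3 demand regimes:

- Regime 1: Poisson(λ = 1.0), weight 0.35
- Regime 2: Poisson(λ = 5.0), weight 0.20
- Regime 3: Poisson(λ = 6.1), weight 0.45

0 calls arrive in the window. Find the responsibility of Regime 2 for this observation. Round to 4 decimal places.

Posterior ∝ prior × likelihood, so P(k | x) ∝ P(Z=k) f_k(x); normalise over all components.
Evaluate each component's likelihood at the observed value:
  L_1 = e^(−1.0)·1.0^0/0! = 0.367879
  L_2 = e^(−5.0)·5.0^0/0! = 0.00673795
  L_3 = e^(−6.1)·6.1^0/0! = 0.00224287
Weight by the priors:
  P(Z=1)·L_1 = 0.35 × 0.367879 = 0.128758
  P(Z=2)·L_2 = 0.20 × 0.00673795 = 0.00134759
  P(Z=3)·L_3 = 0.45 × 0.00224287 = 0.00100929
Normaliser: 0.128758 + 0.00134759 + 0.00100929 = 0.131115
P(Regime 2 | x) ≈ 0.0103

0.0103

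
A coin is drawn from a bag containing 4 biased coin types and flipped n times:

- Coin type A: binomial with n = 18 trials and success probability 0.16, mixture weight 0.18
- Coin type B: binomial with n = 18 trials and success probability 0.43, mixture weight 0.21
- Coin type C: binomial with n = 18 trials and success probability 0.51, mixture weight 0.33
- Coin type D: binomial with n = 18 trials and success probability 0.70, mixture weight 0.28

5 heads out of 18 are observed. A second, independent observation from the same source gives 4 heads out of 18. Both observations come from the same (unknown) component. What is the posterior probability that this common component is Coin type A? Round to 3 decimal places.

Posterior ∝ prior × likelihood, so P(k | x) ∝ P(Z=k) f_k(x); normalise over all components.
Since both observations come from the same component, the likelihood for component k is f_k(x₁)·f_k(x₂).
  L_A = [C(18,5)·0.16^5·0.84^13 = 8568·0.000104858·0.103665 = 0.0931344] × [0.174627] = 0.0162638
  L_B = [C(18,5)·0.43^5·0.57^13 = 8568·0.0147008·0.00067046 = 0.0844491] × [0.03998] = 0.00337628
  L_C = [C(18,5)·0.51^5·0.49^13 = 8568·0.0345025·9.38748e-05 = 0.027751] × [0.00952242] = 0.000264257
  L_D = [C(18,5)·0.70^5·0.30^13 = 8568·0.16807·1.59432e-07 = 0.000229586] × [3.51408e-05] = 8.06784e-09
Weight by the priors:
  P(Z=A)·L_A = 0.18 × 0.0162638 = 0.00292748
  P(Z=B)·L_B = 0.21 × 0.00337628 = 0.000709018
  P(Z=C)·L_C = 0.33 × 0.000264257 = 8.72048e-05
  P(Z=D)·L_D = 0.28 × 8.06784e-09 = 2.25899e-09
Sum: 0.00292748 + 0.000709018 + 8.72048e-05 + 2.25899e-09 = 0.00372371
Responsibility of Coin type A: 0.00292748 / 0.00372371 ≈ 0.786

0.786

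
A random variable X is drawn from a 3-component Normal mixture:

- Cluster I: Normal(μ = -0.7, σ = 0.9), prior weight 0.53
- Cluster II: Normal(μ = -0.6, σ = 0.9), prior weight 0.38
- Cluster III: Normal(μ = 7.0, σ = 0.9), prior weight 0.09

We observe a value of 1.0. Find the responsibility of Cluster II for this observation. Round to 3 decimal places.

By Bayes' theorem, P(k | x) = π_k f_k(x) / Σ_j π_j f_j(x).
Normal densities:
  L_I = (1/(0.9·√(2π)))·exp(−(1.0−-0.7)²/(2·0.9²)) = 0.443269·exp(-1.78395) = 0.0744574
  L_II = (1/(0.9·√(2π)))·exp(−(1.0−-0.6)²/(2·0.9²)) = 0.443269·exp(-1.58025) = 0.0912799
  L_III = (1/(0.9·√(2π)))·exp(−(1.0−7.0)²/(2·0.9²)) = 0.443269·exp(-22.22222) = 9.901e-11
Prior × likelihood for each component:
  π_I·L_I = 0.53 × 0.0744574 = 0.0394624
  π_II·L_II = 0.38 × 0.0912799 = 0.0346864
  π_III·L_III = 0.09 × 9.901e-11 = 8.9109e-12
Denominator: 0.0394624 + 0.0346864 + 8.9109e-12 = 0.0741488
Responsibility of Cluster II: 0.0346864 / 0.0741488 ≈ 0.468

0.468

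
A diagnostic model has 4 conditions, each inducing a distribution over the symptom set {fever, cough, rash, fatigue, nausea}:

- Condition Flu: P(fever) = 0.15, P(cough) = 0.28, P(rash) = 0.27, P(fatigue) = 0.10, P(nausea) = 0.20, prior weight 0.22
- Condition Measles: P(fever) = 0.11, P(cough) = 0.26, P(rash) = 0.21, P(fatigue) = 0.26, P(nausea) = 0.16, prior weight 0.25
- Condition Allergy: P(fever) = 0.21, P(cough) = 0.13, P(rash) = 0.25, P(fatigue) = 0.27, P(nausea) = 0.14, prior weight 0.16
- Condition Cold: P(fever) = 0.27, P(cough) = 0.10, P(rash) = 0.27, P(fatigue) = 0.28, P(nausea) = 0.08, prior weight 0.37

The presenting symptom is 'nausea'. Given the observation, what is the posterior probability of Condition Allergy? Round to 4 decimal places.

Apply Bayes' rule: the posterior for each component is proportional to its prior times its likelihood at x.
Evaluate each component's likelihood at the observed value:
  L_Flu = 0.2
  L_Measles = 0.16
  L_Allergy = 0.14
  L_Cold = 0.08
Multiply by the mixture weights:
  P(Z=Flu)·L_Flu = 0.22 × 0.2 = 0.044
  P(Z=Measles)·L_Measles = 0.25 × 0.16 = 0.04
  P(Z=Allergy)·L_Allergy = 0.16 × 0.14 = 0.0224
  P(Z=Cold)·L_Cold = 0.37 × 0.08 = 0.0296
Marginal: 0.044 + 0.04 + 0.0224 + 0.0296 = 0.136
P(Condition Allergy | x) = 0.0224 / 0.136 ≈ 0.1647

0.1647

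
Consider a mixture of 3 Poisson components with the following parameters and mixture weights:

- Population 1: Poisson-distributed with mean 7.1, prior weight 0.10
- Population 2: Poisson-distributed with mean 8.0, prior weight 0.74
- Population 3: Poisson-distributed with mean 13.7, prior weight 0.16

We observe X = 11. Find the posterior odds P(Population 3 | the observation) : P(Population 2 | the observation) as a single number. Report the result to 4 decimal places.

0.2687

Since P(k|x) ∝ w_k f_k(x), the posterior odds are w_i f_i(x) / (w_j f_j(x)).
Component likelihoods at x = 11:
  p_1 = e^(−7.1)·7.1^11/11! = 0.0477744
  p_2 = e^(−8.0)·8.0^11/11! = 0.0721902
  p_3 = e^(−13.7)·13.7^11/11! = 0.0897297
0.0143567 / 0.0534208 ≈ 0.2687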